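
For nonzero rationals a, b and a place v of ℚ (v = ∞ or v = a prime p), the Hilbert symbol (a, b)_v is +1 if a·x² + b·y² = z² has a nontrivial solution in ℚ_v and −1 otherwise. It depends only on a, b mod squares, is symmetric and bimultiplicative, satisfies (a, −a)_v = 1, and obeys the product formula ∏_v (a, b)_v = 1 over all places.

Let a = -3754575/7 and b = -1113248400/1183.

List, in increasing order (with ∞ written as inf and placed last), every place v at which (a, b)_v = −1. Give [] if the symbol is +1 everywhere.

(a, b) ≡ (-116809, -161007) mod (ℚ^×)²; places V = {2, 3, 5, 7, 11, 13, 17, 37, 41, ∞}.
(a,b)_11: α=1, u≡7; β=3, v≡3 (mod 11); (7|11)=-1, (3|11)=+1; sign (−1)^1·-1^3·+1^1 = +1.
(a,b)_13: α=0, u≡1; β=-2, v≡5 (mod 13); (1|13)=+1, (5|13)=-1; sign (−1)^0·+1^-2·-1^0 = +1.
(a,b)_17: α=0, u≡4; β=1, v≡16 (mod 17); (4|17)=+1, (16|17)=+1; sign (−1)^0·+1^1·+1^0 = +1.
(a,b)_7: α=-1, u≡1; β=-1, v≡2 (mod 7); (1|7)=+1, (2|7)=+1; sign (−1)^1·+1^-1·+1^-1 = -1.
(a,b)_∞: sgn(-116809)=−, sgn(-161007)=−, so -1.
(a,b)_5: α=2, u≡1; β=2, v≡3 (mod 5); (1|5)=+1, (3|5)=-1; sign (−1)^0·+1^2·-1^2 = +1.
(a,b)_41: α=1, u≡32; β=1, v≡25 (mod 41); (32|41)=+1, (25|41)=+1; sign (−1)^0·+1^1·+1^1 = +1.
(a,b)_3: α=2, u≡2; β=1, v≡1 (mod 3); (2|3)=-1, (1|3)=+1; sign (−1)^0·-1^1·+1^2 = -1.
(a,b)_2: α=0, β=4; u≡7, v≡1 (mod 8); ε(u)ε(v)=1·0, αω(v)=0·0, βω(u)=4·0; sum ≡ 0  ⇒  +1.
(a,b)_37: α=1, u≡34; β=0, v≡22 (mod 37); (34|37)=+1, (22|37)=-1; sign (−1)^0·+1^0·-1^1 = -1.
Ram(-116809, -161007) = {3, 7, 37, ∞}; no ℚ_3-point on the conic.

[3, 7, 37, inf]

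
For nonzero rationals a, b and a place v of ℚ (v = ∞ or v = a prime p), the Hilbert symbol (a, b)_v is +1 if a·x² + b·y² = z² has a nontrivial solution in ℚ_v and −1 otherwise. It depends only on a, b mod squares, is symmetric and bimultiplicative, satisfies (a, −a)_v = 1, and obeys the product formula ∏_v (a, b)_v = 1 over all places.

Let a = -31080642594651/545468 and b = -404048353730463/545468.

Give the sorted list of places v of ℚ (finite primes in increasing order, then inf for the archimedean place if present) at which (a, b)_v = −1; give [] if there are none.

Mod squares: a ≡ -309000653, b ≡ -23769281. Check v ∈ {∞, 2, 3, 7, 11, 13, 17, 23, 31, 37, 53}.
v=17: a=17^1·(≡14), b=17^1·(≡12) mod 17; (14|17)=-1, (12|17)=-1; (−1)^{1·1·8}·(-1)^1·(-1)^1 = +1.
v=3: a=3^4·(≡1), b=3^4·(≡1) mod 3; (1|3)=+1, (1|3)=+1; (−1)^{4·4·1}·(+1)^4·(+1)^4 = +1.
v=31: a=31^1·(≡16), b=31^1·(≡22) mod 31; (16|31)=+1, (22|31)=-1; (−1)^{1·1·15}·(+1)^1·(-1)^1 = +1.
v=11: a=11^-2·(≡6), b=11^-2·(≡1) mod 11; (6|11)=-1, (1|11)=+1; (−1)^{-2·-2·5}·(-1)^-2·(+1)^-2 = +1.
v=37: a=37^1·(≡33), b=37^1·(≡22) mod 37; (33|37)=+1, (22|37)=-1; (−1)^{1·1·18}·(+1)^1·(-1)^1 = -1.
v=53: a=53^1·(≡40), b=53^1·(≡43) mod 53; (40|53)=+1, (43|53)=+1; (−1)^{1·1·26}·(+1)^1·(+1)^1 = +1.
v=23: a=23^-1·(≡8), b=23^-1·(≡12) mod 23; (8|23)=+1, (12|23)=+1; (−1)^{-1·-1·11}·(+1)^-1·(+1)^-1 = -1.
v=13: a=13^5·(≡3), b=13^6·(≡3) mod 13; (3|13)=+1, (3|13)=+1; (−1)^{5·6·6}·(+1)^6·(+1)^5 = +1.
v=∞: -309000653 < 0 and -23769281 < 0  ⇒  (a,b)_∞ = -1.
v=7: a=7^-2·(≡4), b=7^-2·(≡3) mod 7; (4|7)=+1, (3|7)=-1; (−1)^{-2·-2·3}·(+1)^-2·(-1)^-2 = +1.
v=2: v_2(a)=-2, v_2(b)=-2; units ≡ 3, 7 (mod 8); ε·ε+αω+βω = 1·1+-2·0+-2·1 ≡ 1  ⇒  (a,b)_2 = -1.
(-309000653, -23769281 / ℚ) ramifies at {2, 23, 37, ∞}: a division algebra.

[2, 23, 37, inf]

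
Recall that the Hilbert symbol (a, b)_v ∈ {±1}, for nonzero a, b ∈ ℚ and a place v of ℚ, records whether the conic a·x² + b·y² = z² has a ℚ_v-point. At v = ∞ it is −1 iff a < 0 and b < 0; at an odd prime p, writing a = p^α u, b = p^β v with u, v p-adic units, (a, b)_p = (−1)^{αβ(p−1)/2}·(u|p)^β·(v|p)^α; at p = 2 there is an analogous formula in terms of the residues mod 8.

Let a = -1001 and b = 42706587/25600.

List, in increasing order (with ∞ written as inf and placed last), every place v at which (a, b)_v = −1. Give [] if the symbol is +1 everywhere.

Mod squares: a ≡ -1001, b ≡ 3. Check v ∈ {∞, 2, 3, 5, 7, 11, 13}.
v=5: a=5^0·(≡4), b=5^-2·(≡3) mod 5; (4|5)=+1, (3|5)=-1; (−1)^{0·-2·2}·(+1)^-2·(-1)^0 = +1.
v=2: v_2(a)=0, v_2(b)=-10; units ≡ 7, 3 (mod 8); ε·ε+αω+βω = 1·1+0·1+-10·0 ≡ 1  ⇒  (a,b)_2 = -1.
v=3: a=3^0·(≡1), b=3^1·(≡1) mod 3; (1|3)=+1, (1|3)=+1; (−1)^{0·1·1}·(+1)^1·(+1)^0 = +1.
v=11: a=11^1·(≡8), b=11^2·(≡4) mod 11; (8|11)=-1, (4|11)=+1; (−1)^{1·2·5}·(-1)^2·(+1)^1 = +1.
v=∞: -1001 < 0 and 3 > 0  ⇒  (a,b)_∞ = +1.
v=13: a=13^1·(≡1), b=13^0·(≡9) mod 13; (1|13)=+1, (9|13)=+1; (−1)^{1·0·6}·(+1)^0·(+1)^1 = +1.
v=7: a=7^1·(≡4), b=7^6·(≡6) mod 7; (4|7)=+1, (6|7)=-1; (−1)^{1·6·3}·(+1)^6·(-1)^1 = -1.
|Ram(-1001, 3)| = 2, even; anisotropic at {2, 7}.

[2, 7]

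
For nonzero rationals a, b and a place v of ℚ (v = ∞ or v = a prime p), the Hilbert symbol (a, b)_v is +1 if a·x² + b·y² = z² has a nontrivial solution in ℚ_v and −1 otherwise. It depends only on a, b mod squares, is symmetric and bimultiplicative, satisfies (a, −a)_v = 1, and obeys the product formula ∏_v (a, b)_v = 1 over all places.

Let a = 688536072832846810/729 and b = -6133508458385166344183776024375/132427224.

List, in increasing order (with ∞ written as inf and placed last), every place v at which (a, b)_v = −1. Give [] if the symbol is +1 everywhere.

[11, 17]

(a, b) ≡ (10, -14586) mod (ℚ^×)²; places V = {2, 3, 5, 11, 13, 17, 19, 23, 29, 31, ∞}.
(a,b)_2: α=1, β=-3; u≡5, v≡3 (mod 8); ε(u)ε(v)=0·1, αω(v)=1·1, βω(u)=-3·1; sum ≡ 0  ⇒  +1.
(a,b)_5: α=1, u≡3; β=4, v≡4 (mod 5); (3|5)=-1, (4|5)=+1; sign (−1)^0·-1^4·+1^1 = +1.
(a,b)_13: α=4, u≡9; β=7, v≡12 (mod 13); (9|13)=+1, (12|13)=+1; sign (−1)^0·+1^7·+1^4 = +1.
(a,b)_17: α=2, u≡3; β=3, v≡13 (mod 17); (3|17)=-1, (13|17)=+1; sign (−1)^0·-1^3·+1^2 = -1.
(a,b)_19: α=4, u≡14; β=6, v≡1 (mod 19); (14|19)=-1, (1|19)=+1; sign (−1)^0·-1^6·+1^4 = +1.
(a,b)_29: α=0, u≡19; β=-2, v≡5 (mod 29); (19|29)=-1, (5|29)=+1; sign (−1)^0·-1^-2·+1^0 = +1.
(a,b)_∞: sgn(10)=+, sgn(-14586)=−, so +1.
(a,b)_23: α=2, u≡22; β=2, v≡22 (mod 23); (22|23)=-1, (22|23)=-1; sign (−1)^0·-1^2·-1^2 = +1.
(a,b)_3: α=-6, u≡1; β=-9, v≡1 (mod 3); (1|3)=+1, (1|3)=+1; sign (−1)^0·+1^-9·+1^-6 = +1.
(a,b)_31: α=0, u≡9; β=2, v≡3 (mod 31); (9|31)=+1, (3|31)=-1; sign (−1)^0·+1^2·-1^0 = +1.
(a,b)_11: α=2, u≡2; β=3, v≡9 (mod 11); (2|11)=-1, (9|11)=+1; sign (−1)^0·-1^3·+1^2 = -1.
|Ram(10, -14586)| = 2, even; anisotropic at {11, 17}.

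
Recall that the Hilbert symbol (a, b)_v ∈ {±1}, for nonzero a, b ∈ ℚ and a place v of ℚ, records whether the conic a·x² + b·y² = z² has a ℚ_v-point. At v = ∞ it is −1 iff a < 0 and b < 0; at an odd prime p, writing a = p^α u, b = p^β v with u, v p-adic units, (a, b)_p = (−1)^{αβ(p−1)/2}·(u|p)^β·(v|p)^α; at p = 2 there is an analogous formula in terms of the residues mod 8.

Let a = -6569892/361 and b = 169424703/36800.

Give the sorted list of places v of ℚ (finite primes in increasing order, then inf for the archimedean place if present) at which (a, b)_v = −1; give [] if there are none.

Mod squares: a ≡ -217, b ≡ 12121. Check v ∈ {∞, 2, 3, 5, 7, 17, 19, 23, 29, 31}.
v=2: v_2(a)=2, v_2(b)=-6; units ≡ 7, 1 (mod 8); ε·ε+αω+βω = 1·0+2·0+-6·0 ≡ 0  ⇒  (a,b)_2 = +1.
v=3: a=3^2·(≡2), b=3^8·(≡1) mod 3; (2|3)=-1, (1|3)=+1; (−1)^{2·8·1}·(-1)^8·(+1)^2 = +1.
v=29: a=29^2·(≡17), b=29^0·(≡25) mod 29; (17|29)=-1, (25|29)=+1; (−1)^{2·0·14}·(-1)^0·(+1)^2 = +1.
v=23: a=23^0·(≡18), b=23^-1·(≡22) mod 23; (18|23)=+1, (22|23)=-1; (−1)^{0·-1·11}·(+1)^-1·(-1)^0 = +1.
v=∞: -217 < 0 and 12121 > 0  ⇒  (a,b)_∞ = +1.
v=19: a=19^-2·(≡4), b=19^0·(≡15) mod 19; (4|19)=+1, (15|19)=-1; (−1)^{-2·0·9}·(+1)^0·(-1)^-2 = +1.
v=17: a=17^0·(≡16), b=17^1·(≡8) mod 17; (16|17)=+1, (8|17)=+1; (−1)^{0·1·8}·(+1)^1·(+1)^0 = +1.
v=31: a=31^1·(≡24), b=31^1·(≡25) mod 31; (24|31)=-1, (25|31)=+1; (−1)^{1·1·15}·(-1)^1·(+1)^1 = +1.
v=5: a=5^0·(≡3), b=5^-2·(≡4) mod 5; (3|5)=-1, (4|5)=+1; (−1)^{0·-2·2}·(-1)^-2·(+1)^0 = +1.
v=7: a=7^1·(≡1), b=7^2·(≡4) mod 7; (1|7)=+1, (4|7)=+1; (−1)^{1·2·3}·(+1)^2·(+1)^1 = +1.
Every local symbol is +1, so the conic -217·x² + 12121·y² = z² has ℚ_v-points for all v and hence a ℚ-point; (a, b / ℚ) ≅ M_2(ℚ).

[]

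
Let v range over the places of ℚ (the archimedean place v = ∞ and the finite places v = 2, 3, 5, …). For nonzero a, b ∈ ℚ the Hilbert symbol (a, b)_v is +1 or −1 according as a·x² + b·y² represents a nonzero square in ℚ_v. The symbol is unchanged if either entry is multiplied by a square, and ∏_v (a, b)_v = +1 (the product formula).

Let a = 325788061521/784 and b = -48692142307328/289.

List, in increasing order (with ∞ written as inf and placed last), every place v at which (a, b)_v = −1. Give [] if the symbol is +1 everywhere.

[41, 43]

(a, b) ≡ (3644121, -89888318) mod (ℚ^×)²; places V = {2, 3, 7, 13, 17, 23, 37, 41, 43, 53, ∞}.
(a,b)_37: α=0, u≡36; β=1, v≡18 (mod 37); (36|37)=+1, (18|37)=-1; sign (−1)^0·+1^1·-1^0 = +1.
(a,b)_53: α=1, u≡29; β=1, v≡44 (mod 53); (29|53)=+1, (44|53)=+1; sign (−1)^0·+1^1·+1^1 = +1.
(a,b)_3: α=1, u≡1; β=0, v≡1 (mod 3); (1|3)=+1, (1|3)=+1; sign (−1)^0·+1^0·+1^1 = +1.
(a,b)_17: α=0, u≡16; β=-2, v≡1 (mod 17); (16|17)=+1, (1|17)=+1; sign (−1)^0·+1^-2·+1^0 = +1.
(a,b)_41: α=1, u≡28; β=1, v≡31 (mod 41); (28|41)=-1, (31|41)=+1; sign (−1)^0·-1^1·+1^1 = -1.
(a,b)_23: α=2, u≡4; β=2, v≡2 (mod 23); (4|23)=+1, (2|23)=+1; sign (−1)^0·+1^2·+1^2 = +1.
(a,b)_7: α=-2, u≡3; β=0, v≡6 (mod 7); (3|7)=-1, (6|7)=-1; sign (−1)^0·-1^0·-1^-2 = +1.
(a,b)_43: α=1, u≡32; β=1, v≡7 (mod 43); (32|43)=-1, (7|43)=-1; sign (−1)^1·-1^1·-1^1 = -1.
(a,b)_∞: sgn(3644121)=+, sgn(-89888318)=−, so +1.
(a,b)_2: α=-4, β=11; u≡1, v≡1 (mod 8); ε(u)ε(v)=0·0, αω(v)=-4·0, βω(u)=11·0; sum ≡ 0  ⇒  +1.
(a,b)_13: α=3, u≡2; β=1, v≡11 (mod 13); (2|13)=-1, (11|13)=-1; sign (−1)^0·-1^1·-1^3 = +1.
(3644121, -89888318 / ℚ) ramifies at {41, 43}: a division algebra.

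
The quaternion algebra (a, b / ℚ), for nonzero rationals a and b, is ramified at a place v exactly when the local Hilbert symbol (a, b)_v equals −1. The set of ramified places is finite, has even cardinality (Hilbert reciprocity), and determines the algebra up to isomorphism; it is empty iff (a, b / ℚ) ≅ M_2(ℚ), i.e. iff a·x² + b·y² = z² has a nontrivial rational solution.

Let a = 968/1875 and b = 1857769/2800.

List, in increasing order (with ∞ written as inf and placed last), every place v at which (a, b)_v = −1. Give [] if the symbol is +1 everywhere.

[2, 7]

(a, b) ≡ (6, 7) mod (ℚ^×)²; places V = {2, 3, 5, 7, 11, 29, 47, ∞}.
(a,b)_5: α=-4, u≡1; β=-2, v≡2 (mod 5); (1|5)=+1, (2|5)=-1; sign (−1)^0·+1^-2·-1^-4 = +1.
(a,b)_47: α=0, u≡32; β=2, v≡12 (mod 47); (32|47)=+1, (12|47)=+1; sign (−1)^0·+1^2·+1^0 = +1.
(a,b)_29: α=0, u≡25; β=2, v≡13 (mod 29); (25|29)=+1, (13|29)=+1; sign (−1)^0·+1^2·+1^0 = +1.
(a,b)_2: α=3, β=-4; u≡3, v≡7 (mod 8); ε(u)ε(v)=1·1, αω(v)=3·0, βω(u)=-4·1; sum ≡ 1  ⇒  -1.
(a,b)_∞: sgn(6)=+, sgn(7)=+, so +1.
(a,b)_3: α=-1, u≡2; β=0, v≡1 (mod 3); (2|3)=-1, (1|3)=+1; sign (−1)^0·-1^0·+1^-1 = +1.
(a,b)_7: α=0, u≡5; β=-1, v≡4 (mod 7); (5|7)=-1, (4|7)=+1; sign (−1)^0·-1^-1·+1^0 = -1.
(a,b)_11: α=2, u≡6; β=0, v≡2 (mod 11); (6|11)=-1, (2|11)=-1; sign (−1)^0·-1^0·-1^2 = +1.
(6, 7 / ℚ) ramifies at {2, 7}: a division algebra.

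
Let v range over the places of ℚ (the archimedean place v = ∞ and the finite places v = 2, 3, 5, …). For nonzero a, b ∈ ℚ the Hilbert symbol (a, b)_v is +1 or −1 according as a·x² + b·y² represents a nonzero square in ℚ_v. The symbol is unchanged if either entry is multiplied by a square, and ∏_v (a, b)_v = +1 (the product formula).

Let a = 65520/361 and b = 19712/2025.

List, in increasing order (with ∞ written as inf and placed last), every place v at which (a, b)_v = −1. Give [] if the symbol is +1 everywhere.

[5, 7]

(a, b) ≡ (455, 77) mod (ℚ^×)²; places V = {2, 3, 5, 7, 11, 13, 19, ∞}.
(a,b)_11: α=0, u≡9; β=1, v≡10 (mod 11); (9|11)=+1, (10|11)=-1; sign (−1)^0·+1^1·-1^0 = +1.
(a,b)_7: α=1, u≡2; β=1, v≡1 (mod 7); (2|7)=+1, (1|7)=+1; sign (−1)^1·+1^1·+1^1 = -1.
(a,b)_19: α=-2, u≡8; β=0, v≡6 (mod 19); (8|19)=-1, (6|19)=+1; sign (−1)^0·-1^0·+1^-2 = +1.
(a,b)_2: α=4, β=8; u≡7, v≡5 (mod 8); ε(u)ε(v)=1·0, αω(v)=4·1, βω(u)=8·0; sum ≡ 0  ⇒  +1.
(a,b)_∞: sgn(455)=+, sgn(77)=+, so +1.
(a,b)_3: α=2, u≡2; β=-4, v≡2 (mod 3); (2|3)=-1, (2|3)=-1; sign (−1)^0·-1^-4·-1^2 = +1.
(a,b)_13: α=1, u≡10; β=0, v≡3 (mod 13); (10|13)=+1, (3|13)=+1; sign (−1)^0·+1^0·+1^1 = +1.
(a,b)_5: α=1, u≡4; β=-2, v≡2 (mod 5); (4|5)=+1, (2|5)=-1; sign (−1)^0·+1^-2·-1^1 = -1.
Ram(455, 77) = {5, 7}; no ℚ_5-point on the conic.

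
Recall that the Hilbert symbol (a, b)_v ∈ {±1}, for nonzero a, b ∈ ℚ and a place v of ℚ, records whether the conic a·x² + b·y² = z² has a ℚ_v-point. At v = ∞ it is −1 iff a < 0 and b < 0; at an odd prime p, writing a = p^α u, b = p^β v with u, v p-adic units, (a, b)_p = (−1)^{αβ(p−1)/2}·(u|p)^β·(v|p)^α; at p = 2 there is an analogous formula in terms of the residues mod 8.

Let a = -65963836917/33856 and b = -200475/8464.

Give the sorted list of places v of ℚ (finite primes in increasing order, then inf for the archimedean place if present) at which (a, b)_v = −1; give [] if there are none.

[11, 17, 43, inf]

Mod squares: a ≡ -747813, b ≡ -11. Check v ∈ {∞, 2, 3, 5, 11, 17, 23, 31, 43}.
v=11: a=11^3·(≡10), b=11^1·(≡7) mod 11; (10|11)=-1, (7|11)=-1; (−1)^{3·1·5}·(-1)^1·(-1)^3 = -1.
v=∞: -747813 < 0 and -11 < 0  ⇒  (a,b)_∞ = -1.
v=17: a=17^1·(≡12), b=17^0·(≡14) mod 17; (12|17)=-1, (14|17)=-1; (−1)^{1·0·8}·(-1)^0·(-1)^1 = -1.
v=43: a=43^1·(≡17), b=43^0·(≡32) mod 43; (17|43)=+1, (32|43)=-1; (−1)^{1·0·21}·(+1)^0·(-1)^1 = -1.
v=3: a=3^7·(≡2), b=3^6·(≡1) mod 3; (2|3)=-1, (1|3)=+1; (−1)^{7·6·1}·(-1)^6·(+1)^7 = +1.
v=2: v_2(a)=-6, v_2(b)=-4; units ≡ 3, 5 (mod 8); ε·ε+αω+βω = 1·0+-6·1+-4·1 ≡ 0  ⇒  (a,b)_2 = +1.
v=23: a=23^-2·(≡2), b=23^-2·(≡1) mod 23; (2|23)=+1, (1|23)=+1; (−1)^{-2·-2·11}·(+1)^-2·(+1)^-2 = +1.
v=5: a=5^0·(≡3), b=5^2·(≡4) mod 5; (3|5)=-1, (4|5)=+1; (−1)^{0·2·2}·(-1)^2·(+1)^0 = +1.
v=31: a=31^1·(≡29), b=31^0·(≡2) mod 31; (29|31)=-1, (2|31)=+1; (−1)^{1·0·15}·(-1)^0·(+1)^1 = +1.
(-747813, -11 / ℚ) ramifies at {11, 17, 43, ∞}: a division algebra.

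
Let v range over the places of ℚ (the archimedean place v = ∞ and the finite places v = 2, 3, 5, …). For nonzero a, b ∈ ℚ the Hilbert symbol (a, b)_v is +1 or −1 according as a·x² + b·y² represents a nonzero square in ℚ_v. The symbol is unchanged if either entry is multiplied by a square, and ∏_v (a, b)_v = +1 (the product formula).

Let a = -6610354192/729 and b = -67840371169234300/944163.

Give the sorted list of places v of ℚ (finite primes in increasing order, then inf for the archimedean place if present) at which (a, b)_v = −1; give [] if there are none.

Mod squares: a ≡ -491257, b ≡ -97149. Check v ∈ {∞, 2, 3, 5, 7, 11, 13, 17, 23, 29, 31, 47, 53}.
v=13: a=13^1·(≡2), b=13^1·(≡11) mod 13; (2|13)=-1, (11|13)=-1; (−1)^{1·1·6}·(-1)^1·(-1)^1 = +1.
v=53: a=53^1·(≡15), b=53^1·(≡22) mod 53; (15|53)=+1, (22|53)=-1; (−1)^{1·1·26}·(+1)^1·(-1)^1 = -1.
v=11: a=11^0·(≡3), b=11^-2·(≡3) mod 11; (3|11)=+1, (3|11)=+1; (−1)^{0·-2·5}·(+1)^-2·(+1)^0 = +1.
v=31: a=31^1·(≡7), b=31^2·(≡14) mod 31; (7|31)=+1, (14|31)=+1; (−1)^{1·2·15}·(+1)^2·(+1)^1 = +1.
v=7: a=7^0·(≡6), b=7^2·(≡4) mod 7; (6|7)=-1, (4|7)=+1; (−1)^{0·2·3}·(-1)^2·(+1)^0 = +1.
v=23: a=23^1·(≡12), b=23^2·(≡18) mod 23; (12|23)=+1, (18|23)=+1; (−1)^{1·2·11}·(+1)^2·(+1)^1 = +1.
v=47: a=47^0·(≡12), b=47^1·(≡17) mod 47; (12|47)=+1, (17|47)=+1; (−1)^{0·1·23}·(+1)^1·(+1)^0 = +1.
v=3: a=3^-6·(≡2), b=3^-3·(≡2) mod 3; (2|3)=-1, (2|3)=-1; (−1)^{-6·-3·1}·(-1)^-3·(-1)^-6 = -1.
v=∞: -491257 < 0 and -97149 < 0  ⇒  (a,b)_∞ = -1.
v=29: a=29^2·(≡12), b=29^2·(≡1) mod 29; (12|29)=-1, (1|29)=+1; (−1)^{2·2·14}·(-1)^2·(+1)^2 = +1.
v=17: a=17^0·(≡2), b=17^-2·(≡10) mod 17; (2|17)=+1, (10|17)=-1; (−1)^{0·-2·8}·(+1)^-2·(-1)^0 = +1.
v=2: v_2(a)=4, v_2(b)=2; units ≡ 7, 3 (mod 8); ε·ε+αω+βω = 1·1+4·1+2·0 ≡ 1  ⇒  (a,b)_2 = -1.
v=5: a=5^0·(≡2), b=5^2·(≡1) mod 5; (2|5)=-1, (1|5)=+1; (−1)^{0·2·2}·(-1)^2·(+1)^0 = +1.
(-491257, -97149 / ℚ) ramifies at {2, 3, 53, ∞}: a division algebra.

[2, 3, 53, inf]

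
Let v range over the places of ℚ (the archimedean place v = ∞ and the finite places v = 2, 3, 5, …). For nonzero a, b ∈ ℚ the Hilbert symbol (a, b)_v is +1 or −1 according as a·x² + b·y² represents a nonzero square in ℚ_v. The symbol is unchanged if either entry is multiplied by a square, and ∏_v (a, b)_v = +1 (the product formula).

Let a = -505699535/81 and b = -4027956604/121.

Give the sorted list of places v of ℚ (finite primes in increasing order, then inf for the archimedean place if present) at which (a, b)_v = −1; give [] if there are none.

[19, 31, 41, inf]

Mod squares: a ≡ -4179335, b ≡ -20550799. Check v ∈ {∞, 2, 3, 5, 7, 11, 19, 23, 29, 31, 37, 41}.
v=3: a=3^-4·(≡1), b=3^0·(≡2) mod 3; (1|3)=+1, (2|3)=-1; (−1)^{-4·0·1}·(+1)^0·(-1)^-4 = +1.
v=31: a=31^0·(≡29), b=31^1·(≡11) mod 31; (29|31)=-1, (11|31)=-1; (−1)^{0·1·15}·(-1)^1·(-1)^0 = -1.
v=2: v_2(a)=0, v_2(b)=2; units ≡ 1, 1 (mod 8); ε·ε+αω+βω = 0·0+0·0+2·0 ≡ 0  ⇒  (a,b)_2 = +1.
v=37: a=37^1·(≡35), b=37^1·(≡15) mod 37; (35|37)=-1, (15|37)=-1; (−1)^{1·1·18}·(-1)^1·(-1)^1 = +1.
v=11: a=11^2·(≡4), b=11^-2·(≡10) mod 11; (4|11)=+1, (10|11)=-1; (−1)^{2·-2·5}·(+1)^-2·(-1)^2 = +1.
v=19: a=19^1·(≡1), b=19^1·(≡4) mod 19; (1|19)=+1, (4|19)=+1; (−1)^{1·1·9}·(+1)^1·(+1)^1 = -1.
v=23: a=23^0·(≡9), b=23^1·(≡5) mod 23; (9|23)=+1, (5|23)=-1; (−1)^{0·1·11}·(+1)^1·(-1)^0 = +1.
v=29: a=29^1·(≡2), b=29^0·(≡4) mod 29; (2|29)=-1, (4|29)=+1; (−1)^{1·0·14}·(-1)^0·(+1)^1 = +1.
v=5: a=5^1·(≡3), b=5^0·(≡1) mod 5; (3|5)=-1, (1|5)=+1; (−1)^{1·0·2}·(-1)^0·(+1)^1 = +1.
v=∞: -4179335 < 0 and -20550799 < 0  ⇒  (a,b)_∞ = -1.
v=41: a=41^1·(≡23), b=41^1·(≡19) mod 41; (23|41)=+1, (19|41)=-1; (−1)^{1·1·20}·(+1)^1·(-1)^1 = -1.
v=7: a=7^0·(≡4), b=7^2·(≡1) mod 7; (4|7)=+1, (1|7)=+1; (−1)^{0·2·3}·(+1)^2·(+1)^0 = +1.
|Ram(-4179335, -20550799)| = 4, even; anisotropic at {19, 31, 41, ∞}.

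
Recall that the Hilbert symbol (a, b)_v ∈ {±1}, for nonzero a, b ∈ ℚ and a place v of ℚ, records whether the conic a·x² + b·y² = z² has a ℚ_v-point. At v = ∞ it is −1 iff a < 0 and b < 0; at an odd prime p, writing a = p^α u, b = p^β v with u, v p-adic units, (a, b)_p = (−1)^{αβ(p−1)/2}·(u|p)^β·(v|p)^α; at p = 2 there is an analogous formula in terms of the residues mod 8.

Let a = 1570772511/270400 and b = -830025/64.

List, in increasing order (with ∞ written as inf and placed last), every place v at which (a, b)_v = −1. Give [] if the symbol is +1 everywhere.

Mod squares: a ≡ 4991, b ≡ -3689. Check v ∈ {∞, 2, 3, 5, 7, 11, 13, 17, 23, 31}.
v=5: a=5^-2·(≡1), b=5^2·(≡1) mod 5; (1|5)=+1, (1|5)=+1; (−1)^{-2·2·2}·(+1)^2·(+1)^-2 = +1.
v=∞: 4991 > 0 and -3689 < 0  ⇒  (a,b)_∞ = +1.
v=11: a=11^2·(≡2), b=11^0·(≡10) mod 11; (2|11)=-1, (10|11)=-1; (−1)^{2·0·5}·(-1)^0·(-1)^2 = +1.
v=2: v_2(a)=-6, v_2(b)=-6; units ≡ 7, 7 (mod 8); ε·ε+αω+βω = 1·1+-6·0+-6·0 ≡ 1  ⇒  (a,b)_2 = -1.
v=13: a=13^-2·(≡9), b=13^0·(≡1) mod 13; (9|13)=+1, (1|13)=+1; (−1)^{-2·0·6}·(+1)^0·(+1)^-2 = +1.
v=3: a=3^2·(≡2), b=3^2·(≡1) mod 3; (2|3)=-1, (1|3)=+1; (−1)^{2·2·1}·(-1)^2·(+1)^2 = +1.
v=7: a=7^1·(≡5), b=7^1·(≡5) mod 7; (5|7)=-1, (5|7)=-1; (−1)^{1·1·3}·(-1)^1·(-1)^1 = -1.
v=31: a=31^1·(≡3), b=31^1·(≡20) mod 31; (3|31)=-1, (20|31)=+1; (−1)^{1·1·15}·(-1)^1·(+1)^1 = +1.
v=23: a=23^1·(≡10), b=23^0·(≡14) mod 23; (10|23)=-1, (14|23)=-1; (−1)^{1·0·11}·(-1)^0·(-1)^1 = -1.
v=17: a=17^2·(≡12), b=17^1·(≡13) mod 17; (12|17)=-1, (13|17)=+1; (−1)^{2·1·8}·(-1)^1·(+1)^2 = -1.
Ram(4991, -3689) = {2, 7, 17, 23}; no ℚ_2-point on the conic.

[2, 7, 17, 23]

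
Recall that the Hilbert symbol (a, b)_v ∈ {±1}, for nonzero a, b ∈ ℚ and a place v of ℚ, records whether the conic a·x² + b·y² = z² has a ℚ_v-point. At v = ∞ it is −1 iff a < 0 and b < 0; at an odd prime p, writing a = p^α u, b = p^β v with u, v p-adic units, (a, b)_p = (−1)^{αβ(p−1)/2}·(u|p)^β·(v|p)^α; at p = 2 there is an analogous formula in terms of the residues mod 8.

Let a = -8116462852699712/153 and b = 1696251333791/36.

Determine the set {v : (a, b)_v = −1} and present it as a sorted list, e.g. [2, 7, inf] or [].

(a, b) ≡ (-27236329, 34617374159) mod (ℚ^×)²; places V = {2, 3, 7, 17, 19, 31, 37, 41, 43, 53, ∞}.
(a,b)_19: α=1, u≡15; β=1, v≡16 (mod 19); (15|19)=-1, (16|19)=+1; sign (−1)^1·-1^1·+1^1 = +1.
(a,b)_43: α=1, u≡7; β=1, v≡9 (mod 43); (7|43)=-1, (9|43)=+1; sign (−1)^1·-1^1·+1^1 = +1.
(a,b)_53: α=1, u≡2; β=1, v≡30 (mod 53); (2|53)=-1, (30|53)=-1; sign (−1)^0·-1^1·-1^1 = +1.
(a,b)_7: α=2, u≡3; β=2, v≡4 (mod 7); (3|7)=-1, (4|7)=+1; sign (−1)^0·-1^2·+1^2 = +1.
(a,b)_31: α=2, u≡21; β=1, v≡9 (mod 31); (21|31)=-1, (9|31)=+1; sign (−1)^0·-1^1·+1^2 = -1.
(a,b)_37: α=1, u≡31; β=1, v≡21 (mod 37); (31|37)=-1, (21|37)=+1; sign (−1)^0·-1^1·+1^1 = -1.
(a,b)_2: α=6, β=-2; u≡7, v≡7 (mod 8); ε(u)ε(v)=1·1, αω(v)=6·0, βω(u)=-2·0; sum ≡ 1  ⇒  -1.
(a,b)_3: α=-2, u≡2; β=-2, v≡2 (mod 3); (2|3)=-1, (2|3)=-1; sign (−1)^0·-1^-2·-1^-2 = +1.
(a,b)_41: α=2, u≡35; β=1, v≡13 (mod 41); (35|41)=-1, (13|41)=-1; sign (−1)^0·-1^1·-1^2 = -1.
(a,b)_17: α=-1, u≡11; β=1, v≡7 (mod 17); (11|17)=-1, (7|17)=-1; sign (−1)^0·-1^1·-1^-1 = +1.
(a,b)_∞: sgn(-27236329)=−, sgn(34617374159)=+, so +1.
|Ram(-27236329, 34617374159)| = 4, even; anisotropic at {2, 31, 37, 41}.

[2, 31, 37, 41]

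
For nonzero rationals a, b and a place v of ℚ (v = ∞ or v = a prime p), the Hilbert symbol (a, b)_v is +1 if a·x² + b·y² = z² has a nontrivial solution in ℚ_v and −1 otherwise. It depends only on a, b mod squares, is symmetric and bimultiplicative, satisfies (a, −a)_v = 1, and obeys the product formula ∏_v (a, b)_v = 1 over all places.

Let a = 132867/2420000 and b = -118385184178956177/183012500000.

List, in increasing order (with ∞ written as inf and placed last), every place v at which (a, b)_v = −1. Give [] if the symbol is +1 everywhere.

[7, 19]

(a, b) ≡ (29526, -114) mod (ℚ^×)²; places V = {2, 3, 5, 7, 11, 19, 37, ∞}.
(a,b)_37: α=1, u≡10; β=2, v≡1 (mod 37); (10|37)=+1, (1|37)=+1; sign (−1)^0·+1^2·+1^1 = +1.
(a,b)_11: α=-2, u≡10; β=-4, v≡8 (mod 11); (10|11)=-1, (8|11)=-1; sign (−1)^0·-1^-4·-1^-2 = +1.
(a,b)_3: α=3, u≡2; β=7, v≡1 (mod 3); (2|3)=-1, (1|3)=+1; sign (−1)^1·-1^7·+1^3 = +1.
(a,b)_∞: sgn(29526)=+, sgn(-114)=−, so +1.
(a,b)_19: α=1, u≡12; β=3, v≡8 (mod 19); (12|19)=-1, (8|19)=-1; sign (−1)^1·-1^3·-1^1 = -1.
(a,b)_5: α=-4, u≡1; β=-8, v≡4 (mod 5); (1|5)=+1, (4|5)=+1; sign (−1)^0·+1^-8·+1^-4 = +1.
(a,b)_7: α=1, u≡2; β=8, v≡5 (mod 7); (2|7)=+1, (5|7)=-1; sign (−1)^0·+1^8·-1^1 = -1.
(a,b)_2: α=-5, β=-5; u≡3, v≡7 (mod 8); ε(u)ε(v)=1·1, αω(v)=-5·0, βω(u)=-5·1; sum ≡ 0  ⇒  +1.
(29526, -114 / ℚ) ramifies at {7, 19}: a division algebra.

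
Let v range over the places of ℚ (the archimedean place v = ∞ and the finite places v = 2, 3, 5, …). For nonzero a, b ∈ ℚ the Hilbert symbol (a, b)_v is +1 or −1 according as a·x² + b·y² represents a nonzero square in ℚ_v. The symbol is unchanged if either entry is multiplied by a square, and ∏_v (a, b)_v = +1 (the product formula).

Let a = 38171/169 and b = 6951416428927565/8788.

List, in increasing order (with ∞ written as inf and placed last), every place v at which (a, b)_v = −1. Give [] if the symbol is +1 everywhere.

(a, b) ≡ (779, 45305) mod (ℚ^×)²; places V = {2, 5, 7, 13, 17, 19, 37, 41, ∞}.
(a,b)_37: α=0, u≡17; β=2, v≡35 (mod 37); (17|37)=-1, (35|37)=-1; sign (−1)^0·-1^2·-1^0 = +1.
(a,b)_41: α=1, u≡14; β=3, v≡31 (mod 41); (14|41)=-1, (31|41)=+1; sign (−1)^0·-1^3·+1^1 = -1.
(a,b)_∞: sgn(779)=+, sgn(45305)=+, so +1.
(a,b)_5: α=0, u≡4; β=1, v≡1 (mod 5); (4|5)=+1, (1|5)=+1; sign (−1)^0·+1^1·+1^0 = +1.
(a,b)_7: α=2, u≡2; β=4, v≡4 (mod 7); (2|7)=+1, (4|7)=+1; sign (−1)^0·+1^4·+1^2 = +1.
(a,b)_19: α=1, u≡12; β=2, v≡1 (mod 19); (12|19)=-1, (1|19)=+1; sign (−1)^0·-1^2·+1^1 = +1.
(a,b)_2: α=0, β=-2; u≡3, v≡1 (mod 8); ε(u)ε(v)=1·0, αω(v)=0·0, βω(u)=-2·1; sum ≡ 0  ⇒  +1.
(a,b)_13: α=-2, u≡3; β=-3, v≡9 (mod 13); (3|13)=+1, (9|13)=+1; sign (−1)^0·+1^-3·+1^-2 = +1.
(a,b)_17: α=0, u≡11; β=1, v≡16 (mod 17); (11|17)=-1, (16|17)=+1; sign (−1)^0·-1^1·+1^0 = -1.
Ram(779, 45305) = {17, 41}; no ℚ_17-point on the conic.

[17, 41]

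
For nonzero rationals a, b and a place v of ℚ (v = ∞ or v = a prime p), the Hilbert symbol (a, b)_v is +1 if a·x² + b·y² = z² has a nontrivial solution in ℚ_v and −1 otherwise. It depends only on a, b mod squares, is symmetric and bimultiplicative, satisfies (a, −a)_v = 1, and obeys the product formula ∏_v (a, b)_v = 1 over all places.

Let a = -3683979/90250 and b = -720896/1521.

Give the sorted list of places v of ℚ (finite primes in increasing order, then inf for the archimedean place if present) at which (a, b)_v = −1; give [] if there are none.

[2, 11, 13, inf]

(a, b) ≡ (-2990, -11) mod (ℚ^×)²; places V = {2, 3, 5, 11, 13, 19, 23, 37, ∞}.
(a,b)_19: α=-2, u≡15; β=0, v≡2 (mod 19); (15|19)=-1, (2|19)=-1; sign (−1)^0·-1^0·-1^-2 = +1.
(a,b)_5: α=-3, u≡3; β=0, v≡4 (mod 5); (3|5)=-1, (4|5)=+1; sign (−1)^0·-1^0·+1^-3 = +1.
(a,b)_37: α=2, u≡12; β=0, v≡3 (mod 37); (12|37)=+1, (3|37)=+1; sign (−1)^0·+1^0·+1^2 = +1.
(a,b)_∞: sgn(-2990)=−, sgn(-11)=−, so -1.
(a,b)_11: α=0, u≡7; β=1, v≡8 (mod 11); (7|11)=-1, (8|11)=-1; sign (−1)^0·-1^1·-1^0 = -1.
(a,b)_2: α=-1, β=16; u≡1, v≡5 (mod 8); ε(u)ε(v)=0·0, αω(v)=-1·1, βω(u)=16·0; sum ≡ 1  ⇒  -1.
(a,b)_13: α=1, u≡1; β=-2, v≡5 (mod 13); (1|13)=+1, (5|13)=-1; sign (−1)^0·+1^-2·-1^1 = -1.
(a,b)_23: α=1, u≡12; β=0, v≡13 (mod 23); (12|23)=+1, (13|23)=+1; sign (−1)^0·+1^0·+1^1 = +1.
(a,b)_3: α=2, u≡1; β=-2, v≡1 (mod 3); (1|3)=+1, (1|3)=+1; sign (−1)^0·+1^-2·+1^2 = +1.
|Ram(-2990, -11)| = 4, even; anisotropic at {2, 11, 13, ∞}.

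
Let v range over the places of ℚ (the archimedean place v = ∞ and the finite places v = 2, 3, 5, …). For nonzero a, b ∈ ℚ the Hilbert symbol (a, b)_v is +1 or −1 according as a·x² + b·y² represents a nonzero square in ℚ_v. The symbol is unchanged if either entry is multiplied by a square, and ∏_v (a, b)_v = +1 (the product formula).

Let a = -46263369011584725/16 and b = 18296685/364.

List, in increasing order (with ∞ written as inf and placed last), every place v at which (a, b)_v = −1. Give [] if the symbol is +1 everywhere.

[2, 3, 7, 11]

Mod squares: a ≡ -429, b ≡ 15015. Check v ∈ {∞, 2, 3, 5, 7, 11, 13, 37}.
v=∞: -429 < 0 and 15015 > 0  ⇒  (a,b)_∞ = +1.
v=3: a=3^13·(≡1), b=3^5·(≡1) mod 3; (1|3)=+1, (1|3)=+1; (−1)^{13·5·1}·(+1)^5·(+1)^13 = -1.
v=2: v_2(a)=-4, v_2(b)=-2; units ≡ 3, 7 (mod 8); ε·ε+αω+βω = 1·1+-4·0+-2·1 ≡ 1  ⇒  (a,b)_2 = -1.
v=11: a=11^3·(≡4), b=11^1·(≡3) mod 11; (4|11)=+1, (3|11)=+1; (−1)^{3·1·5}·(+1)^1·(+1)^3 = -1.
v=37: a=37^2·(≡5), b=37^2·(≡11) mod 37; (5|37)=-1, (11|37)=+1; (−1)^{2·2·18}·(-1)^2·(+1)^2 = +1.
v=7: a=7^2·(≡3), b=7^-1·(≡5) mod 7; (3|7)=-1, (5|7)=-1; (−1)^{2·-1·3}·(-1)^-1·(-1)^2 = -1.
v=5: a=5^2·(≡1), b=5^1·(≡3) mod 5; (1|5)=+1, (3|5)=-1; (−1)^{2·1·2}·(+1)^1·(-1)^2 = +1.
v=13: a=13^1·(≡5), b=13^-1·(≡2) mod 13; (5|13)=-1, (2|13)=-1; (−1)^{1·-1·6}·(-1)^-1·(-1)^1 = +1.
|Ram(-429, 15015)| = 4, even; anisotropic at {2, 3, 7, 11}.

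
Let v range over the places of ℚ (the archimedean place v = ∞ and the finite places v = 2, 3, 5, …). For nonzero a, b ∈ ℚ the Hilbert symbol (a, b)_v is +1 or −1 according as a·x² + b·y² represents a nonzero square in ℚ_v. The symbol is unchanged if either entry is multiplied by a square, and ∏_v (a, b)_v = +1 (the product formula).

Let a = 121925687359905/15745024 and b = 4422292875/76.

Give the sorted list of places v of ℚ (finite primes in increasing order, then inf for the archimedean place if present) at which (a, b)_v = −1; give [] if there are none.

Mod squares: a ≡ 230945, b ≡ 62985. Check v ∈ {∞, 2, 3, 5, 7, 11, 13, 17, 19, 23, 31, 37}.
v=∞: 230945 > 0 and 62985 > 0  ⇒  (a,b)_∞ = +1.
v=3: a=3^6·(≡2), b=3^3·(≡1) mod 3; (2|3)=-1, (1|3)=+1; (−1)^{6·3·1}·(-1)^3·(+1)^6 = -1.
v=2: v_2(a)=-14, v_2(b)=-2; units ≡ 1, 1 (mod 8); ε·ε+αω+βω = 0·0+-14·0+-2·0 ≡ 0  ⇒  (a,b)_2 = +1.
v=31: a=31^-2·(≡12), b=31^0·(≡13) mod 31; (12|31)=-1, (13|31)=-1; (−1)^{-2·0·15}·(-1)^0·(-1)^-2 = +1.
v=17: a=17^1·(≡2), b=17^1·(≡1) mod 17; (2|17)=+1, (1|17)=+1; (−1)^{1·1·8}·(+1)^1·(+1)^1 = +1.
v=13: a=13^1·(≡2), b=13^1·(≡10) mod 13; (2|13)=-1, (10|13)=+1; (−1)^{1·1·6}·(-1)^1·(+1)^1 = -1.
v=5: a=5^1·(≡4), b=5^3·(≡3) mod 5; (4|5)=+1, (3|5)=-1; (−1)^{1·3·2}·(+1)^3·(-1)^1 = -1.
v=23: a=23^2·(≡18), b=23^0·(≡14) mod 23; (18|23)=+1, (14|23)=-1; (−1)^{2·0·11}·(+1)^0·(-1)^2 = +1.
v=11: a=11^1·(≡8), b=11^2·(≡10) mod 11; (8|11)=-1, (10|11)=-1; (−1)^{1·2·5}·(-1)^2·(-1)^1 = -1.
v=7: a=7^0·(≡2), b=7^2·(≡6) mod 7; (2|7)=+1, (6|7)=-1; (−1)^{0·2·3}·(+1)^2·(-1)^0 = +1.
v=19: a=19^1·(≡18), b=19^-1·(≡17) mod 19; (18|19)=-1, (17|19)=+1; (−1)^{1·-1·9}·(-1)^-1·(+1)^1 = +1.
v=37: a=37^2·(≡34), b=37^0·(≡1) mod 37; (34|37)=+1, (1|37)=+1; (−1)^{2·0·18}·(+1)^0·(+1)^2 = +1.
(230945, 62985 / ℚ) ramifies at {3, 5, 11, 13}: a division algebra.

[3, 5, 11, 13]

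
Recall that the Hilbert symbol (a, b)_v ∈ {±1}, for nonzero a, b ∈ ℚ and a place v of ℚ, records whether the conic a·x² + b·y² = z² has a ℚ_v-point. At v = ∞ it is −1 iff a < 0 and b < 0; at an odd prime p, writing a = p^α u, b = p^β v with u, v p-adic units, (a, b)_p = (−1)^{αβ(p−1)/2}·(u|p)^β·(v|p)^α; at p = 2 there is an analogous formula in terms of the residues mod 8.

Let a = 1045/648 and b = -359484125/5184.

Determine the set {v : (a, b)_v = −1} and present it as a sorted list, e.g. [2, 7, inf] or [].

[2, 11]

Mod squares: a ≡ 2090, b ≡ -85085. Check v ∈ {∞, 2, 3, 5, 7, 11, 13, 17, 19}.
v=3: a=3^-4·(≡2), b=3^-4·(≡1) mod 3; (2|3)=-1, (1|3)=+1; (−1)^{-4·-4·1}·(-1)^-4·(+1)^-4 = +1.
v=2: v_2(a)=-3, v_2(b)=-6; units ≡ 5, 3 (mod 8); ε·ε+αω+βω = 0·1+-3·1+-6·1 ≡ 1  ⇒  (a,b)_2 = -1.
v=7: a=7^0·(≡4), b=7^1·(≡4) mod 7; (4|7)=+1, (4|7)=+1; (−1)^{0·1·3}·(+1)^1·(+1)^0 = +1.
v=17: a=17^0·(≡4), b=17^1·(≡12) mod 17; (4|17)=+1, (12|17)=-1; (−1)^{0·1·8}·(+1)^1·(-1)^0 = +1.
v=19: a=19^1·(≡18), b=19^0·(≡7) mod 19; (18|19)=-1, (7|19)=+1; (−1)^{1·0·9}·(-1)^0·(+1)^1 = +1.
v=∞: 2090 > 0 and -85085 < 0  ⇒  (a,b)_∞ = +1.
v=11: a=11^1·(≡4), b=11^1·(≡3) mod 11; (4|11)=+1, (3|11)=+1; (−1)^{1·1·5}·(+1)^1·(+1)^1 = -1.
v=5: a=5^1·(≡3), b=5^3·(≡3) mod 5; (3|5)=-1, (3|5)=-1; (−1)^{1·3·2}·(-1)^3·(-1)^1 = +1.
v=13: a=13^0·(≡4), b=13^3·(≡11) mod 13; (4|13)=+1, (11|13)=-1; (−1)^{0·3·6}·(+1)^3·(-1)^0 = +1.
|Ram(2090, -85085)| = 2, even; anisotropic at {2, 11}.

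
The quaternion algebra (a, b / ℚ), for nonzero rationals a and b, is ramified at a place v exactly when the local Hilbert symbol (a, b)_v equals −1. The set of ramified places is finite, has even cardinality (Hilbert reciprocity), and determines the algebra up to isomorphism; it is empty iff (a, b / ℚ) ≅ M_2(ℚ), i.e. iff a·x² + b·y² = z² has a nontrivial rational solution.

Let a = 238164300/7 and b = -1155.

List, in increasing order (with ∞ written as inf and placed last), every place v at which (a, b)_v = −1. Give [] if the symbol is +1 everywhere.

[7, 11]

(a, b) ≡ (21, -1155) mod (ℚ^×)²; places V = {2, 3, 5, 7, 11, ∞}.
(a,b)_7: α=-1, u≡3; β=1, v≡3 (mod 7); (3|7)=-1, (3|7)=-1; sign (−1)^1·-1^1·-1^-1 = -1.
(a,b)_∞: sgn(21)=+, sgn(-1155)=−, so +1.
(a,b)_2: α=2, β=0; u≡5, v≡5 (mod 8); ε(u)ε(v)=0·0, αω(v)=2·1, βω(u)=0·1; sum ≡ 0  ⇒  +1.
(a,b)_3: α=9, u≡1; β=1, v≡2 (mod 3); (1|3)=+1, (2|3)=-1; sign (−1)^1·+1^1·-1^9 = +1.
(a,b)_11: α=2, u≡10; β=1, v≡5 (mod 11); (10|11)=-1, (5|11)=+1; sign (−1)^0·-1^1·+1^2 = -1.
(a,b)_5: α=2, u≡1; β=1, v≡4 (mod 5); (1|5)=+1, (4|5)=+1; sign (−1)^0·+1^1·+1^2 = +1.
(21, -1155 / ℚ) ramifies at {7, 11}: a division algebra.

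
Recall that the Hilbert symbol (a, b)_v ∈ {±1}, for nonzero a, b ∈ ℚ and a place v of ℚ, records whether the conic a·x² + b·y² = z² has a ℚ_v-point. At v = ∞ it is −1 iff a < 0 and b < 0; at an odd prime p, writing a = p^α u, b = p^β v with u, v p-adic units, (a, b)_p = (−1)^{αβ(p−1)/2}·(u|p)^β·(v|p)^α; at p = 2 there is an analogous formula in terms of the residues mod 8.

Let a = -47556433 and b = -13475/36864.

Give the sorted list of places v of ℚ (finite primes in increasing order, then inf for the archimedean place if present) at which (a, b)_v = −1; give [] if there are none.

Mod squares: a ≡ -47556433, b ≡ -11. Check v ∈ {∞, 2, 3, 5, 7, 11, 23, 29, 37, 41, 47}.
v=47: a=47^1·(≡24), b=47^0·(≡42) mod 47; (24|47)=+1, (42|47)=+1; (−1)^{1·0·23}·(+1)^0·(+1)^1 = +1.
v=3: a=3^0·(≡2), b=3^-2·(≡1) mod 3; (2|3)=-1, (1|3)=+1; (−1)^{0·-2·1}·(-1)^-2·(+1)^0 = +1.
v=∞: -47556433 < 0 and -11 < 0  ⇒  (a,b)_∞ = -1.
v=5: a=5^0·(≡2), b=5^2·(≡4) mod 5; (2|5)=-1, (4|5)=+1; (−1)^{0·2·2}·(-1)^2·(+1)^0 = +1.
v=11: a=11^0·(≡10), b=11^1·(≡6) mod 11; (10|11)=-1, (6|11)=-1; (−1)^{0·1·5}·(-1)^1·(-1)^0 = -1.
v=23: a=23^1·(≡6), b=23^0·(≡4) mod 23; (6|23)=+1, (4|23)=+1; (−1)^{1·0·11}·(+1)^0·(+1)^1 = +1.
v=29: a=29^1·(≡15), b=29^0·(≡2) mod 29; (15|29)=-1, (2|29)=-1; (−1)^{1·0·14}·(-1)^0·(-1)^1 = -1.
v=2: v_2(a)=0, v_2(b)=-12; units ≡ 7, 5 (mod 8); ε·ε+αω+βω = 1·0+0·1+-12·0 ≡ 0  ⇒  (a,b)_2 = +1.
v=41: a=41^1·(≡18), b=41^0·(≡11) mod 41; (18|41)=+1, (11|41)=-1; (−1)^{1·0·20}·(+1)^0·(-1)^1 = -1.
v=7: a=7^0·(≡6), b=7^2·(≡6) mod 7; (6|7)=-1, (6|7)=-1; (−1)^{0·2·3}·(-1)^2·(-1)^0 = +1.
v=37: a=37^1·(≡34), b=37^0·(≡21) mod 37; (34|37)=+1, (21|37)=+1; (−1)^{1·0·18}·(+1)^0·(+1)^1 = +1.
Ram(-47556433, -11) = {11, 29, 41, ∞}; no ℚ_11-point on the conic.

[11, 29, 41, inf]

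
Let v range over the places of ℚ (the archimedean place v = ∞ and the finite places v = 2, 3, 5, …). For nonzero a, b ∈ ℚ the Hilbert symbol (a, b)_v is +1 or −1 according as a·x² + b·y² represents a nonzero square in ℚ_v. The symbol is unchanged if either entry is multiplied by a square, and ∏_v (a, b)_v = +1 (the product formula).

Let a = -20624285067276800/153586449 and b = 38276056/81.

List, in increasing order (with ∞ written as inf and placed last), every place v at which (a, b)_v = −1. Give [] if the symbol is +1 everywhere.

[7, 13, 29, 37]

Mod squares: a ≡ -2, b ≡ 195286. Check v ∈ {∞, 2, 3, 5, 7, 13, 17, 29, 37}.
v=3: a=3^-12·(≡1), b=3^-4·(≡1) mod 3; (1|3)=+1, (1|3)=+1; (−1)^{-12·-4·1}·(+1)^-4·(+1)^-12 = +1.
v=7: a=7^2·(≡6), b=7^3·(≡3) mod 7; (6|7)=-1, (3|7)=-1; (−1)^{2·3·3}·(-1)^3·(-1)^2 = -1.
v=37: a=37^2·(≡32), b=37^1·(≡6) mod 37; (32|37)=-1, (6|37)=-1; (−1)^{2·1·18}·(-1)^1·(-1)^2 = -1.
v=2: v_2(a)=9, v_2(b)=3; units ≡ 7, 3 (mod 8); ε·ε+αω+βω = 1·1+9·1+3·0 ≡ 0  ⇒  (a,b)_2 = +1.
v=29: a=29^2·(≡18), b=29^1·(≡7) mod 29; (18|29)=-1, (7|29)=+1; (−1)^{2·1·14}·(-1)^1·(+1)^2 = -1.
v=17: a=17^-2·(≡15), b=17^0·(≡14) mod 17; (15|17)=+1, (14|17)=-1; (−1)^{-2·0·8}·(+1)^0·(-1)^-2 = +1.
v=13: a=13^4·(≡2), b=13^1·(≡11) mod 13; (2|13)=-1, (11|13)=-1; (−1)^{4·1·6}·(-1)^1·(-1)^4 = -1.
v=5: a=5^2·(≡2), b=5^0·(≡1) mod 5; (2|5)=-1, (1|5)=+1; (−1)^{2·0·2}·(-1)^0·(+1)^2 = +1.
v=∞: -2 < 0 and 195286 > 0  ⇒  (a,b)_∞ = +1.
|Ram(-2, 195286)| = 4, even; anisotropic at {7, 13, 29, 37}.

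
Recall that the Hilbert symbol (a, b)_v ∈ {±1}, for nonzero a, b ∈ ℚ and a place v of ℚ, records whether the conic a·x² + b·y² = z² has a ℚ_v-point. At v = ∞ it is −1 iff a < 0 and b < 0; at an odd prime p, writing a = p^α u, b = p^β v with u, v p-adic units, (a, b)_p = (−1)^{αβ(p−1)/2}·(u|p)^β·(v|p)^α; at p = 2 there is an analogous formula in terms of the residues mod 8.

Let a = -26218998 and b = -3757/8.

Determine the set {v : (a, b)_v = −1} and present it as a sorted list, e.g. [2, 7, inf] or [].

[13, inf]

(a, b) ≡ (-102, -26) mod (ℚ^×)²; places V = {2, 3, 13, 17, ∞}.
(a,b)_∞: sgn(-102)=−, sgn(-26)=−, so -1.
(a,b)_3: α=3, u≡2; β=0, v≡1 (mod 3); (2|3)=-1, (1|3)=+1; sign (−1)^0·-1^0·+1^3 = +1.
(a,b)_13: α=4, u≡5; β=1, v≡11 (mod 13); (5|13)=-1, (11|13)=-1; sign (−1)^0·-1^1·-1^4 = -1.
(a,b)_2: α=1, β=-3; u≡5, v≡3 (mod 8); ε(u)ε(v)=0·1, αω(v)=1·1, βω(u)=-3·1; sum ≡ 0  ⇒  +1.
(a,b)_17: α=1, u≡14; β=2, v≡9 (mod 17); (14|17)=-1, (9|17)=+1; sign (−1)^0·-1^2·+1^1 = +1.
(-102, -26 / ℚ) ramifies at {13, ∞}: a division algebra.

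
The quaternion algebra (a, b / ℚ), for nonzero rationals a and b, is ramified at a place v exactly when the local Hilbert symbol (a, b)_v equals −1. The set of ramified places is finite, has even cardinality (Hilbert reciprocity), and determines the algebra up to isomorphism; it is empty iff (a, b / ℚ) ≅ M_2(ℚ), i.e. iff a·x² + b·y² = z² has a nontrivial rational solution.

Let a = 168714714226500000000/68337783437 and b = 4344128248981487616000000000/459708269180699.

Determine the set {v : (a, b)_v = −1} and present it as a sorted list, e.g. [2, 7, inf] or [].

[5, 17]

Mod squares: a ≡ 5005, b ≡ 935. Check v ∈ {∞, 2, 3, 5, 7, 11, 13, 17, 31}.
v=13: a=13^3·(≡5), b=13^4·(≡12) mod 13; (5|13)=-1, (12|13)=+1; (−1)^{3·4·6}·(-1)^4·(+1)^3 = +1.
v=11: a=11^-1·(≡3), b=11^-1·(≡8) mod 11; (3|11)=+1, (8|11)=-1; (−1)^{-1·-1·5}·(+1)^-1·(-1)^-1 = +1.
v=5: a=5^9·(≡4), b=5^9·(≡3) mod 5; (4|5)=+1, (3|5)=-1; (−1)^{9·9·2}·(+1)^9·(-1)^9 = -1.
v=17: a=17^2·(≡12), b=17^3·(≡8) mod 17; (12|17)=-1, (8|17)=+1; (−1)^{2·3·8}·(-1)^3·(+1)^2 = -1.
v=31: a=31^-6·(≡5), b=31^-8·(≡20) mod 31; (5|31)=+1, (20|31)=+1; (−1)^{-6·-8·15}·(+1)^-8·(+1)^-6 = +1.
v=3: a=3^12·(≡1), b=3^10·(≡2) mod 3; (1|3)=+1, (2|3)=-1; (−1)^{12·10·1}·(+1)^10·(-1)^12 = +1.
v=∞: 5005 > 0 and 935 > 0  ⇒  (a,b)_∞ = +1.
v=2: v_2(a)=8, v_2(b)=28; units ≡ 5, 7 (mod 8); ε·ε+αω+βω = 0·1+8·0+28·1 ≡ 0  ⇒  (a,b)_2 = +1.
v=7: a=7^-1·(≡2), b=7^-2·(≡1) mod 7; (2|7)=+1, (1|7)=+1; (−1)^{-1·-2·3}·(+1)^-2·(+1)^-1 = +1.
Ram(5005, 935) = {5, 17}; no ℚ_5-point on the conic.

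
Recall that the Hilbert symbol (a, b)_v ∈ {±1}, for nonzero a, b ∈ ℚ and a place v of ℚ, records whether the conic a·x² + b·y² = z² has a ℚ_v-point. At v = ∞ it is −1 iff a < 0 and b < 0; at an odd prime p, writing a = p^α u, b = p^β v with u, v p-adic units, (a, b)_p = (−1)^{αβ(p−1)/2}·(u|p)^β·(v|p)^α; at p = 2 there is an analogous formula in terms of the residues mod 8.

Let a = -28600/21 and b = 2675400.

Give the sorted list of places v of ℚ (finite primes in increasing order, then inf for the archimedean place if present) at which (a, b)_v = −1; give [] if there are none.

Mod squares: a ≡ -6006, b ≡ 546. Check v ∈ {∞, 2, 3, 5, 7, 11, 13}.
v=5: a=5^2·(≡1), b=5^2·(≡1) mod 5; (1|5)=+1, (1|5)=+1; (−1)^{2·2·2}·(+1)^2·(+1)^2 = +1.
v=11: a=11^1·(≡4), b=11^0·(≡2) mod 11; (4|11)=+1, (2|11)=-1; (−1)^{1·0·5}·(+1)^0·(-1)^1 = -1.
v=7: a=7^-1·(≡3), b=7^3·(≡2) mod 7; (3|7)=-1, (2|7)=+1; (−1)^{-1·3·3}·(-1)^3·(+1)^-1 = +1.
v=∞: -6006 < 0 and 546 > 0  ⇒  (a,b)_∞ = +1.
v=3: a=3^-1·(≡2), b=3^1·(≡2) mod 3; (2|3)=-1, (2|3)=-1; (−1)^{-1·1·1}·(-1)^1·(-1)^-1 = -1.
v=2: v_2(a)=3, v_2(b)=3; units ≡ 5, 1 (mod 8); ε·ε+αω+βω = 0·0+3·0+3·1 ≡ 1  ⇒  (a,b)_2 = -1.
v=13: a=13^1·(≡11), b=13^1·(≡10) mod 13; (11|13)=-1, (10|13)=+1; (−1)^{1·1·6}·(-1)^1·(+1)^1 = -1.
(-6006, 546 / ℚ) ramifies at {2, 3, 11, 13}: a division algebra.

[2, 3, 11, 13]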